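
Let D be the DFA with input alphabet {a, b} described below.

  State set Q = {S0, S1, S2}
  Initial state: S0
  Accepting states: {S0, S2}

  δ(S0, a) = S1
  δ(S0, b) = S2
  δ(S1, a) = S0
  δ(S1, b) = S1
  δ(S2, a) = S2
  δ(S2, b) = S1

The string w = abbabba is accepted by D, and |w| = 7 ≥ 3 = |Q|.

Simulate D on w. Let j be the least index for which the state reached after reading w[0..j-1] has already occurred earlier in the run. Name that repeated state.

State sequence: S0 -a-> S1 -b-> S1 -b-> S1 -a-> S0 -b-> S2 -b-> S1 -a-> S0
First repeat at step 2: S1 was already visited.

The earliest repeat is at step j = 2: D is in S1, which it already visited at step i = 1.
The DFA has 3 states, so the proof of the pumping lemma guarantees a repeated state among the first 3+1 visited; the segment between the two visits is the pumpable y.

S1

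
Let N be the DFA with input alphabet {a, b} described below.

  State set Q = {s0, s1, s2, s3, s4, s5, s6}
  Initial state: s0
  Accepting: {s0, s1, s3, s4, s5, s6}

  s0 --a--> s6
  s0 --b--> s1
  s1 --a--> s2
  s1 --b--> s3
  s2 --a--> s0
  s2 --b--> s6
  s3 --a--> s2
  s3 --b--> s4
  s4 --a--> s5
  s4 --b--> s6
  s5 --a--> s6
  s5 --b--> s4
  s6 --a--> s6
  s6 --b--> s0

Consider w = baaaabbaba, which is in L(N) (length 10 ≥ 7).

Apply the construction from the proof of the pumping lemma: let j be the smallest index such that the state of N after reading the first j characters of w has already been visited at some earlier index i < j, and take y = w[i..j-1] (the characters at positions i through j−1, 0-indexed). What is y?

baa

Run of N on w = b a a a a b b a b a:
  step 0: s0  (start)
  step 1: s1  (read b: s0→s1)
  step 2: s2  (read a: s1→s2)
  step 3: s0  (read a: s2→s0)   ← first repeat (s0 seen earlier)
  step 4: s6  (read a: s0→s6)
  step 5: s6  (read a: s6→s6)
  step 6: s0  (read b: s6→s0)
  step 7: s1  (read b: s0→s1)
  step 8: s2  (read a: s1→s2)
  step 9: s6  (read b: s2→s6)
  step 10: s6  (read a: s6→s6)

So i = 0, j = 3, giving x = w[0:0] = ε, y = w[0:3] = baa, z = w[3:10] = aabbaba.
Check: |xy| = 3 ≤ 7 and |y| = 3 ≥ 1. Reading y takes N from s0 back to s0, so every xyⁱz is accepted.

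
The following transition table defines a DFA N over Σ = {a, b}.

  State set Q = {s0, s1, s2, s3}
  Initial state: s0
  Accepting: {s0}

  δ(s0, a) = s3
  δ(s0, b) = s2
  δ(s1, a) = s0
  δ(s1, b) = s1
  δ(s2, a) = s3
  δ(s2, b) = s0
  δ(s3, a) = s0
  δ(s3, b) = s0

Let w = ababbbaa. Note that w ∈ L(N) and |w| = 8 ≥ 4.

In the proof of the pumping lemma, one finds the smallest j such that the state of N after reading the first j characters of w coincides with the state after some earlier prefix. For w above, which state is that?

s0

Run of N on w = a b a b b b a a:
  step 0: s0  (start)
  step 1: s3  (read a: s0→s3)
  step 2: s0  (read b: s3→s0)   ← first repeat (s0 seen earlier)
  step 3: s3  (read a: s0→s3)
  step 4: s0  (read b: s3→s0)
  step 5: s2  (read b: s0→s2)
  step 6: s0  (read b: s2→s0)
  step 7: s3  (read a: s0→s3)
  step 8: s0  (read a: s3→s0)

The earliest repeat is at step j = 2: N is in s0, which it already visited at step i = 0.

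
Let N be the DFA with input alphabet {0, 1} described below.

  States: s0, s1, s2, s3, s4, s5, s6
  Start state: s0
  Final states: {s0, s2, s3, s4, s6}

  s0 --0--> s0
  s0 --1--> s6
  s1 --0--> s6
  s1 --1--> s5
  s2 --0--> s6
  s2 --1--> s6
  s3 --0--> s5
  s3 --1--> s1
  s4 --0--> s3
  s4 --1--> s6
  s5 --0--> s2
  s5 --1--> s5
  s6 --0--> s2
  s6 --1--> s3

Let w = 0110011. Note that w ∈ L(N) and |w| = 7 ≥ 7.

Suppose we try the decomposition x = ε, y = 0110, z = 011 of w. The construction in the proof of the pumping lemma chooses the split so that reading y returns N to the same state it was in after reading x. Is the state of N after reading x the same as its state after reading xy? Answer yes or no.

State sequence: s0 -0-> s0 -1-> s6 -1-> s3 -0-> s5

After x (step 0): s0. After xy (step 4): s5.
They differ (s0 ≠ s5), so y is not a cycle from the state after x; this split is not the one the pumping-lemma construction produces, and pumping y need not keep the string in L(N).

no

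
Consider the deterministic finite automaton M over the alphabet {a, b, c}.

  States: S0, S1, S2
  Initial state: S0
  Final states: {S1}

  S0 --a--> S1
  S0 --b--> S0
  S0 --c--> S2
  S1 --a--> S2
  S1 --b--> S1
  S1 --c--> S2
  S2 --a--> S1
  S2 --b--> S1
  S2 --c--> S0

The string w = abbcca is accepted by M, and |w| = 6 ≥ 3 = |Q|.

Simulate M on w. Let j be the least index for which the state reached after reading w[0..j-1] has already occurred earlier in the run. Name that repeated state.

S1

Run of M on w = a b b c c a:
  step 0: S0  (start)
  step 1: S1  (read a: S0→S1)
  step 2: S1  (read b: S1→S1)   ← first repeat (S1 seen earlier)
  step 3: S1  (read b: S1→S1)
  step 4: S2  (read c: S1→S2)
  step 5: S0  (read c: S2→S0)
  step 6: S1  (read a: S0→S1)

The earliest repeat is at step j = 2: M is in S1, which it already visited at step i = 1.
With |Q| = 3, pigeonhole forces a state repeat no later than step 3; the substring read between the first and second visits to that state can be pumped.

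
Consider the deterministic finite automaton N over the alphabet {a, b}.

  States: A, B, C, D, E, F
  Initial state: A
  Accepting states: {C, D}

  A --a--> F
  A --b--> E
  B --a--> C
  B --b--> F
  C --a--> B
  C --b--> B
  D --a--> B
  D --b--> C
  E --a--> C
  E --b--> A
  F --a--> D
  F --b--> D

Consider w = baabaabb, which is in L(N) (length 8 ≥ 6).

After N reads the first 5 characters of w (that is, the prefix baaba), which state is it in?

D

State sequence: A -b-> E -a-> C -a-> B -b-> F -a-> D

After reading 5 characters, N is in state D.
(This kind of state-tracing is the core of the pumping-lemma construction: with 6 states, pigeonhole forces a repeat within the first 6 steps.)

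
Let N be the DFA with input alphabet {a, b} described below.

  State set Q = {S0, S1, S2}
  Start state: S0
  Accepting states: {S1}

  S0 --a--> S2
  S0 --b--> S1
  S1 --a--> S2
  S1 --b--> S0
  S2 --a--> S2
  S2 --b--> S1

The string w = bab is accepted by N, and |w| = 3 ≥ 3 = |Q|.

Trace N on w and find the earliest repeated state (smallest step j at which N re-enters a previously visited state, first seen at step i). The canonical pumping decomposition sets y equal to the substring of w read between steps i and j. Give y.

State sequence: S0 -b-> S1 -a-> S2 -b-> S1
First repeat at step 3: S1 was already visited.

So i = 1, j = 3, giving x = w[0:1] = b, y = w[1:3] = ab, z = w[3:3] = ε.
Check: |xy| = 3 ≤ 3 and |y| = 2 ≥ 1. Reading y takes N from S1 back to S1, so every xyⁱz is accepted.

ab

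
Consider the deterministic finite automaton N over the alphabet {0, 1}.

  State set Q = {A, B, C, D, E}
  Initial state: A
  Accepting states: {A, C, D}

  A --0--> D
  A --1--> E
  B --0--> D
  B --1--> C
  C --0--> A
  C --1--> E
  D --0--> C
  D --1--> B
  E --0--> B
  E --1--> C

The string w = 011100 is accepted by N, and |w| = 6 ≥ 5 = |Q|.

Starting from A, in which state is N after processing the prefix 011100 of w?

D

Run of N on the first 6 characters of w = 0 1 1 1 0 0:
  step 0: A  (start)
  step 1: D  (read 0: A→D)
  step 2: B  (read 1: D→B)
  step 3: C  (read 1: B→C)
  step 4: E  (read 1: C→E)
  step 5: B  (read 0: E→B)
  step 6: D  (read 0: B→D)

After reading 6 characters, N is in state D.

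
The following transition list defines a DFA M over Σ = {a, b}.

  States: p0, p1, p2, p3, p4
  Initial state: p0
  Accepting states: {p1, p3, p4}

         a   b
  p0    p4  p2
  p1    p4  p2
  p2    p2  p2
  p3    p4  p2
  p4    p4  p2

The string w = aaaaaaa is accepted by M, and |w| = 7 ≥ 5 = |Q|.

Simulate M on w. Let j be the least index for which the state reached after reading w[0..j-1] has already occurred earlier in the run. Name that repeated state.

p4

State sequence: p0 -a-> p4 -a-> p4 -a-> p4 -a-> p4 -a-> p4 -a-> p4 -a-> p4
First repeat at step 2: p4 was already visited.

The earliest repeat is at step j = 2: M is in p4, which it already visited at step i = 1.
Pumping length from the standard proof: p = 5 (the number of states). The repeated state found above gives |xy| = j ≤ 5 and |y| = j − i ≥ 1.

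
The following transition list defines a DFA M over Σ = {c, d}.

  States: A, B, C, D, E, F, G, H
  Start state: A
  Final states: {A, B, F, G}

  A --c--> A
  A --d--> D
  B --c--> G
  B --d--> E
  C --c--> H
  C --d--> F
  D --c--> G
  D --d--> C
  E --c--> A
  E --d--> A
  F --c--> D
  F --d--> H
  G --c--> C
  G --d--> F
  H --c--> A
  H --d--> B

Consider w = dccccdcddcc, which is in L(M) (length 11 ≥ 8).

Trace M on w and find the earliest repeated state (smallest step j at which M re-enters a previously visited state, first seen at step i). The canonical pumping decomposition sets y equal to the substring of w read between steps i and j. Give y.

dcccc

State sequence: A -d-> D -c-> G -c-> C -c-> H -c-> A -d-> D -c-> G -d-> F -d-> H -c-> A -c-> A
First repeat at step 5: A was already visited.

So i = 0, j = 5, giving x = w[0:0] = ε, y = w[0:5] = dcccc, z = w[5:11] = dcddcc.
Check: |xy| = 5 ≤ 8 and |y| = 5 ≥ 1. Reading y takes M from A back to A, so every xyⁱz is accepted.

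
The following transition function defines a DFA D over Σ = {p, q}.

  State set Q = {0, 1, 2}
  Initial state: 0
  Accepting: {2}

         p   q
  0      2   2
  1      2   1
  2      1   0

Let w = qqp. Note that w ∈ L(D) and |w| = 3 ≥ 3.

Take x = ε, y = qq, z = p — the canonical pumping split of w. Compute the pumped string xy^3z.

qqqqqqp

xy^3z = ε·qq·qq·qq·p = qqqqqqp.
Reading y = qq takes D from 0 back to 0, so after x·y·y·y the machine is still in 0, and z then leads to the accepting state 2. Hence qqqqqqp ∈ L(D).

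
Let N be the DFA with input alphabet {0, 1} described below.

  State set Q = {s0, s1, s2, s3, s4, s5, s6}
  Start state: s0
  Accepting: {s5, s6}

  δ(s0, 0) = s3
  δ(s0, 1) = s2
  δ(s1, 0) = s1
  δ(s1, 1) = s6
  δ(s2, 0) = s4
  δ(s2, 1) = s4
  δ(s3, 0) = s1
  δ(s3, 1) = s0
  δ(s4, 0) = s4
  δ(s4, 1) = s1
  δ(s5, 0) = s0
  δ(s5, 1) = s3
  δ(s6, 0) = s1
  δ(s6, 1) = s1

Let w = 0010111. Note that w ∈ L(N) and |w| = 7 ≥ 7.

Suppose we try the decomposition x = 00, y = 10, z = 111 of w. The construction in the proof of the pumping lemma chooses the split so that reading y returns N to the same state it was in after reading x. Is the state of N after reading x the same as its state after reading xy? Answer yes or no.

Run of N on the first 4 characters of w = 0 0 1 0:
  step 0: s0  (start)
  step 1: s3  (read 0: s0→s3)
  step 2: s1  (read 0: s3→s1)
  step 3: s6  (read 1: s1→s6)
  step 4: s1  (read 0: s6→s1)

After x (step 2): s1. After xy (step 4): s1.
They match, so y = 10 drives N around a cycle from s1 back to itself; pumping y any number of times keeps N in s1 before reading z, and xyⁱz ∈ L(N) for every i ≥ 0.

yes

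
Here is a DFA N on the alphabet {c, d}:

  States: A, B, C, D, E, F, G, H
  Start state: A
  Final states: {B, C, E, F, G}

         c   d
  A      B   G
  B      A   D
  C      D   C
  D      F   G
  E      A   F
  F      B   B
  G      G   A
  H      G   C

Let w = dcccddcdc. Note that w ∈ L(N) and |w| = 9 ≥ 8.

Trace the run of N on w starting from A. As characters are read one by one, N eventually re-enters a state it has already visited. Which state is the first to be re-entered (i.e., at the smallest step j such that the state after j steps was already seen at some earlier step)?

G

State sequence: A -d-> G -c-> G -c-> G -c-> G -d-> A -d-> G -c-> G -d-> A -c-> B
First repeat at step 2: G was already visited.

The earliest repeat is at step j = 2: N is in G, which it already visited at step i = 1.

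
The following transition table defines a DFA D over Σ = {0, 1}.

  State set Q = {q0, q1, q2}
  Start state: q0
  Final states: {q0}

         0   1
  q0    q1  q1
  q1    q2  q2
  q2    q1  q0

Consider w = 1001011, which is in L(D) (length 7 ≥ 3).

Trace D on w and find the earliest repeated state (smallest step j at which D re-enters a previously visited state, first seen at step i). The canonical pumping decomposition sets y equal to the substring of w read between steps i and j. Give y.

State sequence: q0 -1-> q1 -0-> q2 -0-> q1 -1-> q2 -0-> q1 -1-> q2 -1-> q0
First repeat at step 3: q1 was already visited.

So i = 1, j = 3, giving x = w[0:1] = 1, y = w[1:3] = 00, z = w[3:7] = 1011.
Check: |xy| = 3 ≤ 3 and |y| = 2 ≥ 1. Reading y takes D from q1 back to q1, so every xyⁱz is accepted.
With |Q| = 3, pigeonhole forces a state repeat no later than step 3; the substring read between the first and second visits to that state can be pumped.

00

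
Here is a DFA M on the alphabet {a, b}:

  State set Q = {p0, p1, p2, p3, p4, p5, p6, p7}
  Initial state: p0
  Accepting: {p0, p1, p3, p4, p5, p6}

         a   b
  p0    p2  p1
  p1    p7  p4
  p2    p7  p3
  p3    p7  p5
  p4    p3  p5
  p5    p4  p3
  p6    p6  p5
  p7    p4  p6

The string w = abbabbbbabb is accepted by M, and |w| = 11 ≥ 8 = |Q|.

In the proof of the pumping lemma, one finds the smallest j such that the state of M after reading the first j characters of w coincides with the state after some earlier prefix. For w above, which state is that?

Run of M on w = a b b a b b b b a b b:
  step 0: p0  (start)
  step 1: p2  (read a: p0→p2)
  step 2: p3  (read b: p2→p3)
  step 3: p5  (read b: p3→p5)
  step 4: p4  (read a: p5→p4)
  step 5: p5  (read b: p4→p5)   ← first repeat (p5 seen earlier)
  step 6: p3  (read b: p5→p3)
  step 7: p5  (read b: p3→p5)
  step 8: p3  (read b: p5→p3)
  step 9: p7  (read a: p3→p7)
  step 10: p6  (read b: p7→p6)
  step 11: p5  (read b: p6→p5)

The earliest repeat is at step j = 5: M is in p5, which it already visited at step i = 3.

p5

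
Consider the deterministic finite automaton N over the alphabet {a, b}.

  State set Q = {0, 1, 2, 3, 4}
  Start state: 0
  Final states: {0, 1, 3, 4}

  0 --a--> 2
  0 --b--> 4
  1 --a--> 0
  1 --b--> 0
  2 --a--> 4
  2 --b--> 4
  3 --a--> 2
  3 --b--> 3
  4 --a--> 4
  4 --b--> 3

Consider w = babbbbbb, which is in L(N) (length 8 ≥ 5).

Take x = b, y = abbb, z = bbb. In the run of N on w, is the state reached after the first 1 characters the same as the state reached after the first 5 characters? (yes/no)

State sequence: 0 -b-> 4 -a-> 4 -b-> 3 -b-> 3 -b-> 3

After x (step 1): 4. After xy (step 5): 3.
They differ (4 ≠ 3), so y is not a cycle from the state after x; this split is not the one the pumping-lemma construction produces, and pumping y need not keep the string in L(N).

no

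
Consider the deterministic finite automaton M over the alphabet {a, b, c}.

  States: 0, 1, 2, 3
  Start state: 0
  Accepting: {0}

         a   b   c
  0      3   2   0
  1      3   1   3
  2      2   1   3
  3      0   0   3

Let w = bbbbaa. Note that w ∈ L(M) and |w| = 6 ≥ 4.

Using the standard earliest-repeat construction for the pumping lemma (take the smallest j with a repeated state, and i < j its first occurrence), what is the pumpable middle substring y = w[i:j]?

Run of M on w = b b b b a a:
  step 0: 0  (start)
  step 1: 2  (read b: 0→2)
  step 2: 1  (read b: 2→1)
  step 3: 1  (read b: 1→1)   ← first repeat (1 seen earlier)
  step 4: 1  (read b: 1→1)
  step 5: 3  (read a: 1→3)
  step 6: 0  (read a: 3→0)

So i = 2, j = 3, giving x = w[0:2] = bb, y = w[2:3] = b, z = w[3:6] = baa.
Check: |xy| = 3 ≤ 4 and |y| = 1 ≥ 1. Reading y takes M from 1 back to 1, so every xyⁱz is accepted.

b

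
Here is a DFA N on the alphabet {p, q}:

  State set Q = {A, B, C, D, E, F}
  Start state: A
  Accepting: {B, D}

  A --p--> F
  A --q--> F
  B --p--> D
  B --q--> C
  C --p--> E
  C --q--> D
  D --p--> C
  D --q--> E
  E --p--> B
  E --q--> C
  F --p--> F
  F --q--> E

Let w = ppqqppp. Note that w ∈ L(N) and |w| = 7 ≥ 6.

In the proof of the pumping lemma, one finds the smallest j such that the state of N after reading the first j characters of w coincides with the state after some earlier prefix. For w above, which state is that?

State sequence: A -p-> F -p-> F -q-> E -q-> C -p-> E -p-> B -p-> D
First repeat at step 2: F was already visited.

The earliest repeat is at step j = 2: N is in F, which it already visited at step i = 1.

F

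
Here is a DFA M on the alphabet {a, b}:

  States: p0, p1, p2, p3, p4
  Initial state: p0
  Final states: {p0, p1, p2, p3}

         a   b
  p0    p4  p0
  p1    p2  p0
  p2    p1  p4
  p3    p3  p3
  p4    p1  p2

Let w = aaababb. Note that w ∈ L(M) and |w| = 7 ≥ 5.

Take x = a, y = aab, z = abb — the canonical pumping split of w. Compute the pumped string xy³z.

xy^3z = a·aab·aab·aab·abb = aaabaabaababb.
Reading y = aab takes M from p4 back to p4, so after x·y·y·y the machine is still in p4, and z then leads to the accepting state p0. Hence aaabaabaababb ∈ L(M).

aaabaabaababb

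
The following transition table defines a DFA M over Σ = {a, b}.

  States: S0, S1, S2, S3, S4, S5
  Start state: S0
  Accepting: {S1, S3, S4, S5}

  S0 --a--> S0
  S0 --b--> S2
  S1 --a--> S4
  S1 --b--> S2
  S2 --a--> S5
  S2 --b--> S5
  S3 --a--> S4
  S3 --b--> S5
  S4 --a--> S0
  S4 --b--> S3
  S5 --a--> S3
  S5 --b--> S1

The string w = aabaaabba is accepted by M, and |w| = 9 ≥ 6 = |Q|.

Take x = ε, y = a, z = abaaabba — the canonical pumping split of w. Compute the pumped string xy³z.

aaaabaaabba

xy^3z = ε·a·a·a·abaaabba = aaaabaaabba.
Reading y = a takes M from S0 back to S0, so after x·y·y·y the machine is still in S0, and z then leads to the accepting state S3. Hence aaaabaaabba ∈ L(M).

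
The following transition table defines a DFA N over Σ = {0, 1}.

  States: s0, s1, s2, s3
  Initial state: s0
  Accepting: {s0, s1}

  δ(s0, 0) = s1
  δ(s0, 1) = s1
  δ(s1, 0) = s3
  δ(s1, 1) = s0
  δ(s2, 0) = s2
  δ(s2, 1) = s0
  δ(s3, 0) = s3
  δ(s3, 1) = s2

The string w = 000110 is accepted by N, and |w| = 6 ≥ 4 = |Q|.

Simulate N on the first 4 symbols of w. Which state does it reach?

s2

State sequence: s0 -0-> s1 -0-> s3 -0-> s3 -1-> s2

After reading 4 characters, N is in state s2.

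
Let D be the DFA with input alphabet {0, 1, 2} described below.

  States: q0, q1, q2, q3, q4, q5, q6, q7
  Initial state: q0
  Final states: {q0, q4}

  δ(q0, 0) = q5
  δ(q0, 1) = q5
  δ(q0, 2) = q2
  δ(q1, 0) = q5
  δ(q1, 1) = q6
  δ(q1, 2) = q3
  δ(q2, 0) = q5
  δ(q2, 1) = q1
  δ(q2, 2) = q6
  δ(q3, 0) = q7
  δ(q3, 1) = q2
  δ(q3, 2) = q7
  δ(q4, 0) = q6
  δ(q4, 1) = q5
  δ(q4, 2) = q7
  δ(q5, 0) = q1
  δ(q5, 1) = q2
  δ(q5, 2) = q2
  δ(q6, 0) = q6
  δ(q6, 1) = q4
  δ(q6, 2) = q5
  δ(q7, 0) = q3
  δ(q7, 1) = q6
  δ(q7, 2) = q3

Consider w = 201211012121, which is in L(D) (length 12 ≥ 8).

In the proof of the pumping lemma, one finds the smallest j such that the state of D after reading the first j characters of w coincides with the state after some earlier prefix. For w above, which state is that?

Run of D on w = 2 0 1 2 1 1 0 1 2 1 2 1:
  step 0: q0  (start)
  step 1: q2  (read 2: q0→q2)
  step 2: q5  (read 0: q2→q5)
  step 3: q2  (read 1: q5→q2)   ← first repeat (q2 seen earlier)
  step 4: q6  (read 2: q2→q6)
  step 5: q4  (read 1: q6→q4)
  step 6: q5  (read 1: q4→q5)
  step 7: q1  (read 0: q5→q1)
  step 8: q6  (read 1: q1→q6)
  step 9: q5  (read 2: q6→q5)
  step 10: q2  (read 1: q5→q2)
  step 11: q6  (read 2: q2→q6)
  step 12: q4  (read 1: q6→q4)

The earliest repeat is at step j = 3: D is in q2, which it already visited at step i = 1.
Since D has 8 states, any run of length ≥ 8 visits 8+1 states, so by pigeonhole some state repeats within the first 8 steps — that repeat gives the pumpable loop.

q2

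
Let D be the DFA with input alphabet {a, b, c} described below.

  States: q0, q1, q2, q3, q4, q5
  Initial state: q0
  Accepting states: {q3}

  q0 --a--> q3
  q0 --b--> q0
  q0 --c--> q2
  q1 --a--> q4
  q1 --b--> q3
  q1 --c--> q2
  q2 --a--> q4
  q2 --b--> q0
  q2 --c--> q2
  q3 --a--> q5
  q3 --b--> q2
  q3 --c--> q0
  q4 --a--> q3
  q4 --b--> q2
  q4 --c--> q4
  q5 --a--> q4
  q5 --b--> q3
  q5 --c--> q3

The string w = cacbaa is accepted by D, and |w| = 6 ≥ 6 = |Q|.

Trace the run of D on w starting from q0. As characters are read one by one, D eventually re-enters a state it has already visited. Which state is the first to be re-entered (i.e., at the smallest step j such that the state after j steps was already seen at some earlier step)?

State sequence: q0 -c-> q2 -a-> q4 -c-> q4 -b-> q2 -a-> q4 -a-> q3
First repeat at step 3: q4 was already visited.

The earliest repeat is at step j = 3: D is in q4, which it already visited at step i = 2.

q4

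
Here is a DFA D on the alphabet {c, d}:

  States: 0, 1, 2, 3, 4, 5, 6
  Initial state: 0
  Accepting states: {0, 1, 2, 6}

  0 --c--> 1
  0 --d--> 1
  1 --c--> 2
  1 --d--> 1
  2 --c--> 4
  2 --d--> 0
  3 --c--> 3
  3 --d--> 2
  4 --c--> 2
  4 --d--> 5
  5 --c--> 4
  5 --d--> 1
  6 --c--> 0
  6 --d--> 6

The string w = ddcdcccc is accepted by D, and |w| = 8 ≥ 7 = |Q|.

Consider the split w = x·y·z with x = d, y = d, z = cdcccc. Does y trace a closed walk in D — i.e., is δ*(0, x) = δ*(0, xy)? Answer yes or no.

Run of D on the first 2 characters of w = d d:
  step 0: 0  (start)
  step 1: 1  (read d: 0→1)
  step 2: 1  (read d: 1→1)

After x (step 1): 1. After xy (step 2): 1.
They match, so y = d drives D around a cycle from 1 back to itself; pumping y any number of times keeps D in 1 before reading z, and xyⁱz ∈ L(D) for every i ≥ 0.

yes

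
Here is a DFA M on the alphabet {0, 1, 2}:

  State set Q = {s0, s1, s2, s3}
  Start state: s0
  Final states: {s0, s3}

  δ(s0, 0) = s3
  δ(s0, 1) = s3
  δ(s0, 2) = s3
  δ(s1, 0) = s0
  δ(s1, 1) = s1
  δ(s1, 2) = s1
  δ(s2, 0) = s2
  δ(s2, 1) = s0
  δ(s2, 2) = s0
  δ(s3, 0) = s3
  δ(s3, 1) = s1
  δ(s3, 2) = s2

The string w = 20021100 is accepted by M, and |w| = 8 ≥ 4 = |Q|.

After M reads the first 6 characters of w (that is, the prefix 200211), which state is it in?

State sequence: s0 -2-> s3 -0-> s3 -0-> s3 -2-> s2 -1-> s0 -1-> s3

After reading 6 characters, M is in state s3.

s3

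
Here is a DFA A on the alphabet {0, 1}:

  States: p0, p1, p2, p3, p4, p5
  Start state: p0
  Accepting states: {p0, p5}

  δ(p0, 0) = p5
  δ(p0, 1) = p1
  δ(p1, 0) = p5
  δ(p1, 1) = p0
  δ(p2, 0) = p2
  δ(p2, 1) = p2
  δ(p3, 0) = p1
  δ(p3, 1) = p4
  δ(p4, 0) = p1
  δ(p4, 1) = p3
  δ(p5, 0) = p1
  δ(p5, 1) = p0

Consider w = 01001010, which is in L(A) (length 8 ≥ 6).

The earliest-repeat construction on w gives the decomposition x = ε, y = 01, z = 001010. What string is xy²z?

xy^2z = ε·01·01·001010 = 0101001010.
Reading y = 01 takes A from p0 back to p0, so after x·y·y the machine is still in p0, and z then leads to the accepting state p5. Hence 0101001010 ∈ L(A).

0101001010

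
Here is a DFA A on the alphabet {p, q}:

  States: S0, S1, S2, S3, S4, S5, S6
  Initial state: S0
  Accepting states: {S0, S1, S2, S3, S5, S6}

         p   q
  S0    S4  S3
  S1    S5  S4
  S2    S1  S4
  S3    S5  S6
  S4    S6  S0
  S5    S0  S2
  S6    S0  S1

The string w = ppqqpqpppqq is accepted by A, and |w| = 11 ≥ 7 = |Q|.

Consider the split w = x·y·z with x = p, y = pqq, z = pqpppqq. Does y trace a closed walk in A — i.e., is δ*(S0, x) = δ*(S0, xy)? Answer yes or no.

Run of A on the first 4 characters of w = p p q q:
  step 0: S0  (start)
  step 1: S4  (read p: S0→S4)
  step 2: S6  (read p: S4→S6)
  step 3: S1  (read q: S6→S1)
  step 4: S4  (read q: S1→S4)

After x (step 1): S4. After xy (step 4): S4.
They match, so y = pqq drives A around a cycle from S4 back to itself; pumping y any number of times keeps A in S4 before reading z, and xyⁱz ∈ L(A) for every i ≥ 0.

yes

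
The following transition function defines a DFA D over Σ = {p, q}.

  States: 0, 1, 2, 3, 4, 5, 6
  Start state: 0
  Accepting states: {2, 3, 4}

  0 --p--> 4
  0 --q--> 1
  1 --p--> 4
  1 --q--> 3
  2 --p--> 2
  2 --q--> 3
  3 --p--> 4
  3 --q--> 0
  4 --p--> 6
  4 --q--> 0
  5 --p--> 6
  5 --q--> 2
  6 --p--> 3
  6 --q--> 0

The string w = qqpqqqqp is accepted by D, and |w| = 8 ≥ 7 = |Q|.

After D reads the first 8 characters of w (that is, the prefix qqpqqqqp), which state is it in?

Run of D on the first 8 characters of w = q q p q q q q p:
  step 0: 0  (start)
  step 1: 1  (read q: 0→1)
  step 2: 3  (read q: 1→3)
  step 3: 4  (read p: 3→4)
  step 4: 0  (read q: 4→0)
  step 5: 1  (read q: 0→1)
  step 6: 3  (read q: 1→3)
  step 7: 0  (read q: 3→0)
  step 8: 4  (read p: 0→4)

After reading 8 characters, D is in state 4.
(This kind of state-tracing is the core of the pumping-lemma construction: with 7 states, pigeonhole forces a repeat within the first 7 steps.)

4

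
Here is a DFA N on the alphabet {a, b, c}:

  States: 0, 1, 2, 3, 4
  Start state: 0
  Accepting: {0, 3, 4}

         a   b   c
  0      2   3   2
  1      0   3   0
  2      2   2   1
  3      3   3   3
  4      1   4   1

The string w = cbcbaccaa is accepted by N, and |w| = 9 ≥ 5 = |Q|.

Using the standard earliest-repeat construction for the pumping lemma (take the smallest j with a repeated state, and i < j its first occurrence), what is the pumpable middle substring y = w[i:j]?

State sequence: 0 -c-> 2 -b-> 2 -c-> 1 -b-> 3 -a-> 3 -c-> 3 -c-> 3 -a-> 3 -a-> 3
First repeat at step 2: 2 was already visited.

So i = 1, j = 2, giving x = w[0:1] = c, y = w[1:2] = b, z = w[2:9] = cbaccaa.
Check: |xy| = 2 ≤ 5 and |y| = 1 ≥ 1. Reading y takes N from 2 back to 2, so every xyⁱz is accepted.
The DFA has 5 states, so the proof of the pumping lemma guarantees a repeated state among the first 5+1 visited; the segment between the two visits is the pumpable y.

b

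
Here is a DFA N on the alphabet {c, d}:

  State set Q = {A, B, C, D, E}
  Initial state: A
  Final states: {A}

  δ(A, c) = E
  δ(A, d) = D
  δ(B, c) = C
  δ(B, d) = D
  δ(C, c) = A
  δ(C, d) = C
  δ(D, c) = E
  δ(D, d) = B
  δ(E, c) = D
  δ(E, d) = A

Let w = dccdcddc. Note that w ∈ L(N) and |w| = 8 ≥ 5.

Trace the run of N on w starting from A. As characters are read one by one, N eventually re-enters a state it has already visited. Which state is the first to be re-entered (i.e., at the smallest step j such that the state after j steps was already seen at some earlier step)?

State sequence: A -d-> D -c-> E -c-> D -d-> B -c-> C -d-> C -d-> C -c-> A
First repeat at step 3: D was already visited.

The earliest repeat is at step j = 3: N is in D, which it already visited at step i = 1.
Since N has 5 states, any run of length ≥ 5 visits 5+1 states, so by pigeonhole some state repeats within the first 5 steps — that repeat gives the pumpable loop.

D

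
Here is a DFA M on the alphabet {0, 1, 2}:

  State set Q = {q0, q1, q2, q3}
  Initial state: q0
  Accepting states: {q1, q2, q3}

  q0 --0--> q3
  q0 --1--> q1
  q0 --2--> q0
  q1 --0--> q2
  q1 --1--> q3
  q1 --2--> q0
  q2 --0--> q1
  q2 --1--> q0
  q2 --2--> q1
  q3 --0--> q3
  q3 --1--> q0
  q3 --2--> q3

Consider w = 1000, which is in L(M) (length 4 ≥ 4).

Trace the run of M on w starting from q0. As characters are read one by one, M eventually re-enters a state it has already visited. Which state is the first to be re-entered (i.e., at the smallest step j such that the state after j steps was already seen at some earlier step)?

State sequence: q0 -1-> q1 -0-> q2 -0-> q1 -0-> q2
First repeat at step 3: q1 was already visited.

The earliest repeat is at step j = 3: M is in q1, which it already visited at step i = 1.

q1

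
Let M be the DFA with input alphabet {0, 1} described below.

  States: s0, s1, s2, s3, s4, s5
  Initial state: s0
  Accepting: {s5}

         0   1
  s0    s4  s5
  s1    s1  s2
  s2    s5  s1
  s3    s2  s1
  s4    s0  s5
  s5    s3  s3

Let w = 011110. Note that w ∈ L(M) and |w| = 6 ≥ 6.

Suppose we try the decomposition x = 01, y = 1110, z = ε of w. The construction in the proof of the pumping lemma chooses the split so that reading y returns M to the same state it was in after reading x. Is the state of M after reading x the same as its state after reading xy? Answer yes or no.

yes

State sequence: s0 -0-> s4 -1-> s5 -1-> s3 -1-> s1 -1-> s2 -0-> s5

After x (step 2): s5. After xy (step 6): s5.
They match, so y = 1110 drives M around a cycle from s5 back to itself; pumping y any number of times keeps M in s5 before reading z, and xyⁱz ∈ L(M) for every i ≥ 0.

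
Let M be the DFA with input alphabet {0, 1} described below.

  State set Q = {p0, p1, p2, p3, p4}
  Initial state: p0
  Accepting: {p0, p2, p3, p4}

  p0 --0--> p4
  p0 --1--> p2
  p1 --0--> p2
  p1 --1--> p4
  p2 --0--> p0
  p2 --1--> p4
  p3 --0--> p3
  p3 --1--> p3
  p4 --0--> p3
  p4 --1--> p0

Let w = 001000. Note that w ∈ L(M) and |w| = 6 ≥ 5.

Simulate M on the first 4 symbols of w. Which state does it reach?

p3

Run of M on the first 4 characters of w = 0 0 1 0:
  step 0: p0  (start)
  step 1: p4  (read 0: p0→p4)
  step 2: p3  (read 0: p4→p3)
  step 3: p3  (read 1: p3→p3)
  step 4: p3  (read 0: p3→p3)

After reading 4 characters, M is in state p3.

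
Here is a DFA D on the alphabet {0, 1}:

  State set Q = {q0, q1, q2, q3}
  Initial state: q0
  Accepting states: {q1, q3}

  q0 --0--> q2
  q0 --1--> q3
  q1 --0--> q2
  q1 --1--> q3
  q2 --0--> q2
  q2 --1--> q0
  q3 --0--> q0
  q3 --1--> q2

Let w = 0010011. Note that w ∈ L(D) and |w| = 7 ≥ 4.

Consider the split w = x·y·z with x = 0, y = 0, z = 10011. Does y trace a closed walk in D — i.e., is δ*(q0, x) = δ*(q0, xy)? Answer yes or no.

State sequence: q0 -0-> q2 -0-> q2

After x (step 1): q2. After xy (step 2): q2.
They match, so y = 0 drives D around a cycle from q2 back to itself; pumping y any number of times keeps D in q2 before reading z, and xyⁱz ∈ L(D) for every i ≥ 0.

yes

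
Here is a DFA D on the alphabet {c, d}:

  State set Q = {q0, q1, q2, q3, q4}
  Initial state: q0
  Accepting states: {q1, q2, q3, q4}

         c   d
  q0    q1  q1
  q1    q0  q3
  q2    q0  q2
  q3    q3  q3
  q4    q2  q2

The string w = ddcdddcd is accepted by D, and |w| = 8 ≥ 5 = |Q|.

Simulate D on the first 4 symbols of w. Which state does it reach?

Run of D on the first 4 characters of w = d d c d:
  step 0: q0  (start)
  step 1: q1  (read d: q0→q1)
  step 2: q3  (read d: q1→q3)
  step 3: q3  (read c: q3→q3)
  step 4: q3  (read d: q3→q3)

After reading 4 characters, D is in state q3.

q3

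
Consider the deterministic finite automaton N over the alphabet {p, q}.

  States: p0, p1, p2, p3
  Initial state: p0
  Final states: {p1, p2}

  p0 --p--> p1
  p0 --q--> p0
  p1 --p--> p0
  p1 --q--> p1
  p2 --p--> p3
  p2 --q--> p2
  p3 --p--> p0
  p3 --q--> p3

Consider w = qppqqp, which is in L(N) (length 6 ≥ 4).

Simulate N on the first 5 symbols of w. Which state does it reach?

State sequence: p0 -q-> p0 -p-> p1 -p-> p0 -q-> p0 -q-> p0

After reading 5 characters, N is in state p0.
(This kind of state-tracing is the core of the pumping-lemma construction: with 4 states, pigeonhole forces a repeat within the first 4 steps.)

p0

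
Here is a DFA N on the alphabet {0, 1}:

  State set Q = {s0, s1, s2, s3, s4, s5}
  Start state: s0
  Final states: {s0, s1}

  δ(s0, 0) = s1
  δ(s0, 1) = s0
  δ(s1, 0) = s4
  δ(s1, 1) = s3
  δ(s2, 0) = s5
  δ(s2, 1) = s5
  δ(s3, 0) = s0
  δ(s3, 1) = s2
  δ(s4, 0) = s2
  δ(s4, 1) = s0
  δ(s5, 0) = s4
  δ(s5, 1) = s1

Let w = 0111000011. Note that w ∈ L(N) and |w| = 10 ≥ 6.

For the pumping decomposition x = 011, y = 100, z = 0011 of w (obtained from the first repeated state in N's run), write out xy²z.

0111001000011

xy^2z = 011·100·100·0011 = 0111001000011.
Reading y = 100 takes N from s2 back to s2, so after x·y·y the machine is still in s2, and z then leads to the accepting state s0. Hence 0111001000011 ∈ L(N).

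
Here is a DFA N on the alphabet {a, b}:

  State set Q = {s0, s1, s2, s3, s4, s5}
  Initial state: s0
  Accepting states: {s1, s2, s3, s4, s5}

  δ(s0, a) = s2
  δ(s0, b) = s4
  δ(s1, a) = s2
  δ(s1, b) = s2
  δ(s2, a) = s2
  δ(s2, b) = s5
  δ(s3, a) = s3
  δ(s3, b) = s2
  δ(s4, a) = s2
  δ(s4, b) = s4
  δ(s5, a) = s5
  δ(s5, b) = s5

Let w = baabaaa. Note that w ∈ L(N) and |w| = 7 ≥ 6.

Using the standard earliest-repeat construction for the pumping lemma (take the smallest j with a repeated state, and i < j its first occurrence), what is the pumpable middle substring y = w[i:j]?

a

Run of N on w = b a a b a a a:
  step 0: s0  (start)
  step 1: s4  (read b: s0→s4)
  step 2: s2  (read a: s4→s2)
  step 3: s2  (read a: s2→s2)   ← first repeat (s2 seen earlier)
  step 4: s5  (read b: s2→s5)
  step 5: s5  (read a: s5→s5)
  step 6: s5  (read a: s5→s5)
  step 7: s5  (read a: s5→s5)

So i = 2, j = 3, giving x = w[0:2] = ba, y = w[2:3] = a, z = w[3:7] = baaa.
Check: |xy| = 3 ≤ 6 and |y| = 1 ≥ 1. Reading y takes N from s2 back to s2, so every xyⁱz is accepted.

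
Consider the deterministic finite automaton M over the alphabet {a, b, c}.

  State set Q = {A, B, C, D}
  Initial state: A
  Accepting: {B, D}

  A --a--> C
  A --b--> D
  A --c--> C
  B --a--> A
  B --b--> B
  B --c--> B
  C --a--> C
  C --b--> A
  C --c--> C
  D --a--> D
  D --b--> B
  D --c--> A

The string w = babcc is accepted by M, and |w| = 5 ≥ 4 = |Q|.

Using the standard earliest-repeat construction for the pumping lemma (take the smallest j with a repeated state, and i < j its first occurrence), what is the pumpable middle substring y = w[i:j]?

Run of M on w = b a b c c:
  step 0: A  (start)
  step 1: D  (read b: A→D)
  step 2: D  (read a: D→D)   ← first repeat (D seen earlier)
  step 3: B  (read b: D→B)
  step 4: B  (read c: B→B)
  step 5: B  (read c: B→B)

So i = 1, j = 2, giving x = w[0:1] = b, y = w[1:2] = a, z = w[2:5] = bcc.
Check: |xy| = 2 ≤ 4 and |y| = 1 ≥ 1. Reading y takes M from D back to D, so every xyⁱz is accepted.

a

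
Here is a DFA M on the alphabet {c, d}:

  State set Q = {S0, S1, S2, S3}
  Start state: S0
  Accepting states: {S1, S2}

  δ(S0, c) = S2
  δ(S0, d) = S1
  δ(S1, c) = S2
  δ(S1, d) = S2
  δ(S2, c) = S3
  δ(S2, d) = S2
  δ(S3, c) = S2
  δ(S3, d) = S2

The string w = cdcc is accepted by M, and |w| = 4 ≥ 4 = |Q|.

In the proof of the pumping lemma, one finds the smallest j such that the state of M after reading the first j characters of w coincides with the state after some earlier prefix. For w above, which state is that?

State sequence: S0 -c-> S2 -d-> S2 -c-> S3 -c-> S2
First repeat at step 2: S2 was already visited.

The earliest repeat is at step j = 2: M is in S2, which it already visited at step i = 1.

S2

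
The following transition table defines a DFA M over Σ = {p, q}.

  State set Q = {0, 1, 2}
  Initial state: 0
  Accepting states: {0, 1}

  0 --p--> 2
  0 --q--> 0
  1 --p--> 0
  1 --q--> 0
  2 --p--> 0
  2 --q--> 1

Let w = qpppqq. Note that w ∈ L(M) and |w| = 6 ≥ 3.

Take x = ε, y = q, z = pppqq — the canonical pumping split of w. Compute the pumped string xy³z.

qqqpppqq

xy^3z = ε·q·q·q·pppqq = qqqpppqq.
Reading y = q takes M from 0 back to 0, so after x·y·y·y the machine is still in 0, and z then leads to the accepting state 0. Hence qqqpppqq ∈ L(M).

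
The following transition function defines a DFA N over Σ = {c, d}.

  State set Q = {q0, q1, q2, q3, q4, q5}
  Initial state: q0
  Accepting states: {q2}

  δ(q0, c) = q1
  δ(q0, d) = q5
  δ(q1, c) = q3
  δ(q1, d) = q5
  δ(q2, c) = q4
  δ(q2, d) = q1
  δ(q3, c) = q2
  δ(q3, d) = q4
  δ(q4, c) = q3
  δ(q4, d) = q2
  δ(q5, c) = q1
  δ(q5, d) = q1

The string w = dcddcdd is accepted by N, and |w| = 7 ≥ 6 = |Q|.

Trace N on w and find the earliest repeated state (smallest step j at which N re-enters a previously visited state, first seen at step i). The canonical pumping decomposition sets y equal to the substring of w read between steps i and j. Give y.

Run of N on w = d c d d c d d:
  step 0: q0  (start)
  step 1: q5  (read d: q0→q5)
  step 2: q1  (read c: q5→q1)
  step 3: q5  (read d: q1→q5)   ← first repeat (q5 seen earlier)
  step 4: q1  (read d: q5→q1)
  step 5: q3  (read c: q1→q3)
  step 6: q4  (read d: q3→q4)
  step 7: q2  (read d: q4→q2)

So i = 1, j = 3, giving x = w[0:1] = d, y = w[1:3] = cd, z = w[3:7] = dcdd.
Check: |xy| = 3 ≤ 6 and |y| = 2 ≥ 1. Reading y takes N from q5 back to q5, so every xyⁱz is accepted.
Pumping length from the standard proof: p = 6 (the number of states). The repeated state found above gives |xy| = j ≤ 6 and |y| = j − i ≥ 1.

cd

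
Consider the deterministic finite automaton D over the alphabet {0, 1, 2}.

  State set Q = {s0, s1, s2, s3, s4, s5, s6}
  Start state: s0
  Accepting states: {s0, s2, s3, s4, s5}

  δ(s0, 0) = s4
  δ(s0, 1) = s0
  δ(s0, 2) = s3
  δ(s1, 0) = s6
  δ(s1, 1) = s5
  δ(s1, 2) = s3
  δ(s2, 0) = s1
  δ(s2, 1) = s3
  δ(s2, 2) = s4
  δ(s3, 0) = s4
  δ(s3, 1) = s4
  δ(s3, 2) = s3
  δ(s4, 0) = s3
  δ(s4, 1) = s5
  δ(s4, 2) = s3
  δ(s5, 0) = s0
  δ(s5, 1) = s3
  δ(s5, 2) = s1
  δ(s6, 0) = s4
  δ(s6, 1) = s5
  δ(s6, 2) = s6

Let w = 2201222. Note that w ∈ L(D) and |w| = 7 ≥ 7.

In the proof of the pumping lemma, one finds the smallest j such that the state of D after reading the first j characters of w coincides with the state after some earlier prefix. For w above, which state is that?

Run of D on w = 2 2 0 1 2 2 2:
  step 0: s0  (start)
  step 1: s3  (read 2: s0→s3)
  step 2: s3  (read 2: s3→s3)   ← first repeat (s3 seen earlier)
  step 3: s4  (read 0: s3→s4)
  step 4: s5  (read 1: s4→s5)
  step 5: s1  (read 2: s5→s1)
  step 6: s3  (read 2: s1→s3)
  step 7: s3  (read 2: s3→s3)

The earliest repeat is at step j = 2: D is in s3, which it already visited at step i = 1.
With |Q| = 7, pigeonhole forces a state repeat no later than step 7; the substring read between the first and second visits to that state can be pumped.

s3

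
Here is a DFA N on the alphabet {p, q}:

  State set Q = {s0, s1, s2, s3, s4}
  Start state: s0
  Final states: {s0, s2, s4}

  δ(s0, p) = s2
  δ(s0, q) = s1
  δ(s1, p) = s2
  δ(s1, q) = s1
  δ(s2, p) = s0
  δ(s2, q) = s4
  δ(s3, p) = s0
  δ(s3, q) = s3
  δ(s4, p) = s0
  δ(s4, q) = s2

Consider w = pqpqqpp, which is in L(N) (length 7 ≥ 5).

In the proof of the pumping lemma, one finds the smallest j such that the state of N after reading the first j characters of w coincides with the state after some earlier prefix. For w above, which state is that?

s0

Run of N on w = p q p q q p p:
  step 0: s0  (start)
  step 1: s2  (read p: s0→s2)
  step 2: s4  (read q: s2→s4)
  step 3: s0  (read p: s4→s0)   ← first repeat (s0 seen earlier)
  step 4: s1  (read q: s0→s1)
  step 5: s1  (read q: s1→s1)
  step 6: s2  (read p: s1→s2)
  step 7: s0  (read p: s2→s0)

The earliest repeat is at step j = 3: N is in s0, which it already visited at step i = 0.
Pumping length from the standard proof: p = 5 (the number of states). The repeated state found above gives |xy| = j ≤ 5 and |y| = j − i ≥ 1.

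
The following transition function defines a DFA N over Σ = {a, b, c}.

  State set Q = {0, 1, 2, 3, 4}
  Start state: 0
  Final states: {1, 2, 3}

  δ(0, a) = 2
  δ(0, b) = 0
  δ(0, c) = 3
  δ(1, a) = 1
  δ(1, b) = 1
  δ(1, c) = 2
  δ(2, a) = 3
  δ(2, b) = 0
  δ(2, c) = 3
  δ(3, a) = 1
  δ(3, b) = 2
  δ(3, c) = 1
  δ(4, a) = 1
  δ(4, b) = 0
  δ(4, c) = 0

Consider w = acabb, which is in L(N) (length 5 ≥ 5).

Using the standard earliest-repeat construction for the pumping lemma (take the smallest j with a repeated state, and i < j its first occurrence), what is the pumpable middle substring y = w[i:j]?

b

State sequence: 0 -a-> 2 -c-> 3 -a-> 1 -b-> 1 -b-> 1
First repeat at step 4: 1 was already visited.

So i = 3, j = 4, giving x = w[0:3] = aca, y = w[3:4] = b, z = w[4:5] = b.
Check: |xy| = 4 ≤ 5 and |y| = 1 ≥ 1. Reading y takes N from 1 back to 1, so every xyⁱz is accepted.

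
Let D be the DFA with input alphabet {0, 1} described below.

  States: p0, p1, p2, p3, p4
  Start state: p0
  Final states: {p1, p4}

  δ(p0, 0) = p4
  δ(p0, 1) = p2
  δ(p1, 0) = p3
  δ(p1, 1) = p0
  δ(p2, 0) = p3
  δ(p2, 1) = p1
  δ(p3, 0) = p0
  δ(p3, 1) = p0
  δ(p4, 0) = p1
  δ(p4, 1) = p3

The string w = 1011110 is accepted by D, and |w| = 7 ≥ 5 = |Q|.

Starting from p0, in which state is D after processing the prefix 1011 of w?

p2

State sequence: p0 -1-> p2 -0-> p3 -1-> p0 -1-> p2

After reading 4 characters, D is in state p2.
(This kind of state-tracing is the core of the pumping-lemma construction: with 5 states, pigeonhole forces a repeat within the first 5 steps.)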